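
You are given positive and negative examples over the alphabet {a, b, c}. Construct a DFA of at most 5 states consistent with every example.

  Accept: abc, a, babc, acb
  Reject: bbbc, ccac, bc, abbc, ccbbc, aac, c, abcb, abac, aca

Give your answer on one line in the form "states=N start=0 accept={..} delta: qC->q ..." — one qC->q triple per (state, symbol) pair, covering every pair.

states=3 start=0 accept={1} delta: 0a->1 0b->0 0c->0 1a->0 1b->2 1c->2 2a->0 2b->1 2c->1

Grow the machine one transition at a time. Run the examples from 0; the earliest place one falls off (shortest prefix, ties alphabetical) gets sent to the lowest-numbered state that keeps every Accept/Reject pair distinguishable — a pair clashes when both reach the same state with identical unread suffix — and to a fresh state only if none does.
a: 0a undefined. 0a->0: no, abc/bc meet in 0 with "bc" left. Open state 1: 0a->1.
b: 0b undefined. 0b->0: ok.
c: 0c undefined. 0c->0: ok.
aa: 1a undefined. 1a->0: ok.
ab: 1b undefined. 1b->0: no, abc/bbbc meet in 0. 1b->1: no, abc/ccac meet in 1 with "c" left. Open state 2: 1b->2.
ac: 1c undefined. 1c->0: no, a/aca meet in 1. 1c->1: no, a/ccac meet in 1. 1c->2: ok.
aba: 2a undefined. 2a->0: ok.
abb: 2b undefined. 2b->0: no, acb/bbbc meet in 0. 2b->1: ok.
abc: 2c undefined. 2c->0: no, abc/bbbc meet in 0. 2c->1: ok.
All examples now run through 3 states with every (state, symbol) defined. Accept strings end in {1}, Reject strings end in {0,2}; accept={1}.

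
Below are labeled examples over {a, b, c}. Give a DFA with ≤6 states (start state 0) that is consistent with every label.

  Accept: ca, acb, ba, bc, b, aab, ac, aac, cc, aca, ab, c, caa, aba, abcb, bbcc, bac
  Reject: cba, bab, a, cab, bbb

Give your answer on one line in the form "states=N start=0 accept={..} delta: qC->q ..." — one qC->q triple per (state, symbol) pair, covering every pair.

states=4 start=0 accept={1,2,3} delta: 0a->0 0b->1 0c->1 1a->2 1b->3 1c->1 2a->1 2b->0 2c->1 3a->0 3b->0 3c->0

Grow the machine one transition at a time. Run the examples from 0; the earliest place one falls off (shortest prefix, ties alphabetical) gets sent to the lowest-numbered state that keeps every Accept/Reject pair distinguishable — a pair clashes when both reach the same state with identical unread suffix — and to a fresh state only if none does.
a: 0a undefined. 0a->0: ok.
b: 0b undefined. 0b->0: no, ba/bab meet in 0. Open state 1: 0b->1.
c: 0c undefined. 0c->0: no, ca/a meet in 0. 0c->1: ok.
ba: 1a undefined. 1a->0: no, ca/a meet in 0. 1a->1: no, acb/bab meet in 1 with "b" left. Open state 2: 1a->2.
bb: 1b undefined. 1b->0: no, acb/cba meet in 0. 1b->1: no, ca/cba meet in 2. 1b->2: no, caa/cba meet in 2 with "a" left. Open state 3: 1b->3.
bc: 1c undefined. 1c->0: no, bc/a meet in 0. 1c->1: ok.
bab: 2b undefined. 2b->0: ok.
bac: 2c undefined. 2c->0: no, bac/bab meet in 0. 2c->1: ok.
bbb: 3b undefined. 3b->0: ok.
bbc: 3c undefined. 3c->0: ok.
caa: 2a undefined. 2a->0: no, caa/bab meet in 0. 2a->1: ok.
cba: 3a undefined. 3a->0: ok.
All examples now run through 4 states with every (state, symbol) defined. Accept strings end in {1,2,3}, Reject strings end in {0}; accept={1,2,3}.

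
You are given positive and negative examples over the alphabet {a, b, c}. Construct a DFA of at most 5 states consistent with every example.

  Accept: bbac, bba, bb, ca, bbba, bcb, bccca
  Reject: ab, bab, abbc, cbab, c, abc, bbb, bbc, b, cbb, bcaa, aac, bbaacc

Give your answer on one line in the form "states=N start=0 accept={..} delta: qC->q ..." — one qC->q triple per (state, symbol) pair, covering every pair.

states=5 start=0 accept={0,2,4} delta: 0a->0 0b->1 0c->1 1a->0 1b->2 1c->3 2a->4 2b->1 2c->1 3a->3 3b->0 3c->0 4a->0 4b->1 4c->0

Fold the examples into a partial DFA from state 0: repeatedly fix the first undefined (state, symbol) met by the shortest-then-alphabetical prefix, trying targets in increasing order and rejecting any under which an Accept and a Reject string meet in one state with the same remainder; add a state when all current targets are rejected. Accepting states are where Accept strings end.
a: 0a undefined. 0a->0: ok.
b: 0b undefined. 0b->0: no, bbac/abbc meet in 0 with "c" left. Open state 1: 0b->1.
c: 0c undefined. 0c->0: no, bb/cbb meet in 1 with "b" left. 0c->1: ok.
ba: 1a undefined. 1a->0: ok.
bb: 1b undefined. 1b->0: no, bbac/ab meet in 1. 1b->1: no, bbac/ab meet in 1. Open state 2: 1b->2.
bc: 1c undefined. 1c->0: no, ca/abc meet in 0. 1c->1: no, ca/bcaa meet in 0. 1c->2: no, bb/abc meet in 2. Open state 3: 1c->3.
bba: 2a undefined. 2a->0: no, bbac/ab meet in 1. 2a->1: no, bbac/abc meet in 3. 2a->2: no, bbac/abbc meet in 2 with "c" left. 2a->3: no, bba/abc meet in 3. Open state 4: 2a->4.
bbb: 2b undefined. 2b->0: no, ca/bbb meet in 0. 2b->1: ok.
bbc: 2c undefined. 2c->0: no, ca/abbc meet in 0. 2c->1: ok.
bca: 3a undefined. 3a->0: no, ca/bcaa meet in 0. 3a->1: no, ca/bcaa meet in 0. 3a->2: no, bba/bcaa meet in 4. 3a->3: ok.
bcb: 3b undefined. 3b->0: ok.
bcc: 3c undefined. 3c->0: ok.
bbaa: 4a undefined. 4a->0: ok.
bbac: 4c undefined. 4c->0: ok.
cbab: 4b undefined. 4b->0: no, bbac/cbab meet in 0. 4b->1: ok.
All examples now run through 5 states with every (state, symbol) defined. Accept strings end in {0,2,4}, Reject strings end in {1,3}; accept={0,2,4}.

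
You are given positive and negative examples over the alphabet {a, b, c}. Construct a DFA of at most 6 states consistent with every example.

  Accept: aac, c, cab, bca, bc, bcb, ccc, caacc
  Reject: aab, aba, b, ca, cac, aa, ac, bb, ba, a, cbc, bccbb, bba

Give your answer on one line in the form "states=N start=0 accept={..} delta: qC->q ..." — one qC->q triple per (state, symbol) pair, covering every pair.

states=6 start=0 accept={3,4} delta: 0a->1 0b->2 0c->3 1a->0 1b->0 1c->0 2a->0 2b->0 2c->4 3a->5 3b->1 3c->0 4a->3 4b->3 4c->0 5a->1 5b->3 5c->0

Grow the machine one transition at a time. Run the examples from 0; the earliest place one falls off (shortest prefix, ties alphabetical) gets sent to the lowest-numbered state that keeps every Accept/Reject pair distinguishable — a pair clashes when both reach the same state with identical unread suffix — and to a fresh state only if none does.
a: 0a undefined. 0a->0: no, aac/ac meet in 0 with "c" left. Open state 1: 0a->1.
b: 0b undefined. 0b->0: no, bca/ca meet in 0 with "ca" left. 0b->1: no, bc/ac meet in 1 with "c" left. Open state 2: 0b->2.
c: 0c undefined. 0c->0: no, bc/cbc meet in 2 with "c" left. 0c->1: no, aac/cac meet in 1 with "ac" left. 0c->2: no, c/b meet in 2. Open state 3: 0c->3.
aa: 1a undefined. 1a->0: ok.
ab: 1b undefined. 1b->0: ok.
ac: 1c undefined. 1c->0: ok.
ba: 2a undefined. 2a->0: ok.
bb: 2b undefined. 2b->0: ok.
bc: 2c undefined. 2c->0: no, bca/aba meet in 1. 2c->1: no, bca/aa meet in 0. 2c->2: no, bca/aa meet in 0. 2c->3: no, bca/ca meet in 3 with "a" left. Open state 4: 2c->4.
ca: 3a undefined. 3a->0: no, aac/cac meet in 3. 3a->1: no, cab/cac meet in 0. 3a->2: no, cab/aa meet in 0. 3a->3: no, aac/ca meet in 3. 3a->4: no, bc/ca meet in 4. Open state 5: 3a->5.
cb: 3b undefined. 3b->0: no, aac/cbc meet in 3. 3b->1: ok.
cc: 3c undefined. 3c->0: ok.
bca: 4a undefined. 4a->0: no, bca/aa meet in 0. 4a->1: no, bca/aba meet in 1. 4a->2: no, bca/aab meet in 2. 4a->3: ok.
bcb: 4b undefined. 4b->0: no, bcb/aa meet in 0. 4b->1: no, bcb/aba meet in 1. 4b->2: no, bcb/aab meet in 2. 4b->3: ok.
bcc: 4c undefined. 4c->0: ok.
caa: 5a undefined. 5a->0: no, caacc/aa meet in 0. 5a->1: ok.
cab: 5b undefined. 5b->0: no, cab/aa meet in 0. 5b->1: no, cab/aba meet in 1. 5b->2: no, cab/aab meet in 2. 5b->3: ok.
cac: 5c undefined. 5c->0: ok.
All examples now run through 6 states with every (state, symbol) defined. Accept strings end in {3,4}, Reject strings end in {0,1,2,5}; accept={3,4}.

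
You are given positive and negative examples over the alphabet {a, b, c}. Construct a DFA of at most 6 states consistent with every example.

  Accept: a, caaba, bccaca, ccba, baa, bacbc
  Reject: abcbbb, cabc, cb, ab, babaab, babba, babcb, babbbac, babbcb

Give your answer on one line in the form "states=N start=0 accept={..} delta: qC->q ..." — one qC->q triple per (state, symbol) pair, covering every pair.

Grow the machine one transition at a time. Run the examples from 0; the earliest place one falls off (shortest prefix, ties alphabetical) gets sent to the lowest-numbered state that keeps every Accept/Reject pair distinguishable — a pair clashes when both reach the same state with identical unread suffix — and to a fresh state only if none does.
a: 0a undefined. 0a->0: ok.
b: 0b undefined. 0b->0: no, a/ab meet in 0. Open state 1: 0b->1.
c: 0c undefined. 0c->0: ok.
ba: 1a undefined. 1a->0: no, bacbc/cabc meet in 1 with "c" left. 1a->1: no, caaba/cb meet in 1. Open state 2: 1a->2.
bc: 1c undefined. 1c->0: no, a/cabc meet in 0. 1c->1: ok.
baa: 2a undefined. 2a->0: ok.
bab: 2b undefined. 2b->0: no, caaba/babba meet in 2. 2b->1: ok.
bac: 2c undefined. 2c->0: no, bacbc/cabc meet in 1. 2c->1: ok.
abcb: 1b undefined. 1b->0: no, a/abcbbb meet in 0. 1b->1: no, caaba/babba meet in 2. 1b->2: no, a/babba meet in 0. Open state 3: 1b->3.
abcbb: 3b undefined. 3b->0: no, a/babbbac meet in 0. 3b->1: ok.
babba: 3a undefined. 3a->0: no, a/babba meet in 0. 3a->1: ok.
babbc: 3c undefined. 3c->0: ok.
All examples now run through 4 states with every (state, symbol) defined. Accept strings end in {0,2}, Reject strings end in {1,3}; accept={0,2}.

states=4 start=0 accept={0,2} delta: 0a->0 0b->1 0c->0 1a->2 1b->3 1c->1 2a->0 2b->1 2c->1 3a->1 3b->1 3c->0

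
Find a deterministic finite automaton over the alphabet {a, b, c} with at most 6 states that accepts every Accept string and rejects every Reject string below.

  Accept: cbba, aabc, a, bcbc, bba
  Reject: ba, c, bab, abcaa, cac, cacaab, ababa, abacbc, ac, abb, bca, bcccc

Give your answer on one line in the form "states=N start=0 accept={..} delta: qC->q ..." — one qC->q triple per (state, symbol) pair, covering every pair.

Grow the machine one transition at a time. Run the examples from 0; the earliest place one falls off (shortest prefix, ties alphabetical) gets sent to the lowest-numbered state that keeps every Accept/Reject pair distinguishable — a pair clashes when both reach the same state with identical unread suffix — and to a fresh state only if none does.
a: 0a undefined. 0a->0: ok.
b: 0b undefined. 0b->0: no, aabc/c meet in 0 with "c" left. Open state 1: 0b->1.
c: 0c undefined. 0c->0: no, a/c meet in 0. 0c->1: ok.
ba: 1a undefined. 1a->0: no, a/ba meet in 0. 1a->1: no, aabc/cac meet in 1 with "c" left. Open state 2: 1a->2.
bb: 1b undefined. 1b->0: no, cbba/ba meet in 2. 1b->1: no, cbba/ba meet in 2. 1b->2: no, cbba/ababa meet in 2 with "ba" left. Open state 3: 1b->3.
bc: 1c undefined. 1c->0: no, aabc/abcaa meet in 0. 1c->1: no, aabc/c meet in 1. 1c->2: no, aabc/ba meet in 2. 1c->3: no, aabc/abb meet in 3. Open state 4: 1c->4.
bab: 2b undefined. 2b->0: no, a/bab meet in 0. 2b->1: ok.
bba: 3a undefined. 3a->0: ok.
bca: 4a undefined. 4a->0: no, a/abcaa meet in 0. 4a->1: ok.
bcb: 4b undefined. 4b->0: no, bcbc/c meet in 1. 4b->1: ok.
bcc: 4c undefined. 4c->0: no, aabc/bcccc meet in 4. 4c->1: ok.
cac: 2c undefined. 2c->0: no, aabc/abacbc meet in 4. 2c->1: ok.
cbb: 3b undefined. 3b->0: ok.
cacaa: 2a undefined. 2a->0: ok.
abacbc: 3c undefined. 3c->0: no, cbba/abacbc meet in 0. 3c->1: ok.
All examples now run through 5 states with every (state, symbol) defined. Accept strings end in {0,4}, Reject strings end in {1,2,3}; accept={0,4}.

states=5 start=0 accept={0,4} delta: 0a->0 0b->1 0c->1 1a->2 1b->3 1c->4 2a->0 2b->1 2c->1 3a->0 3b->0 3c->1 4a->1 4b->1 4c->1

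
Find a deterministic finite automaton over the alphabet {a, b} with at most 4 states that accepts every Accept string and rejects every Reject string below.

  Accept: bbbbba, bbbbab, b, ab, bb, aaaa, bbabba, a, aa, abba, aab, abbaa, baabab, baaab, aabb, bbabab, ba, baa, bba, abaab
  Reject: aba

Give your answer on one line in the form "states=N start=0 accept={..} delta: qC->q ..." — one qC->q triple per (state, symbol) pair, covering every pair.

State merging on the prefix tree: take the shortest (then alphabetical) example prefix whose next move is undefined and point that move at state 0, else 1, else 2, ...; a target is out if some Accept/Reject pair would then sit in one state with the same input left (inseparable). If every existing state is out, open a new one.
a: 0a undefined. 0a->0: no, ba/aba meet in 0 with "ba" left. Open state 1: 0a->1.
b: 0b undefined. 0b->0: ok.
aa: 1a undefined. 1a->0: ok.
ab: 1b undefined. 1b->0: no, bbbbba/aba meet in 1. 1b->1: no, b/aba meet in 0. Open state 2: 1b->2.
aba: 2a undefined. 2a->0: no, b/aba meet in 0. 2a->1: no, bbbbba/aba meet in 1. 2a->2: no, bbbbab/aba meet in 2. Open state 3: 2a->3.
abb: 2b undefined. 2b->0: ok.
abaa: 3a undefined. 3a->0: ok.
bbabab: 3b undefined. 3b->0: ok.
All examples now run through 4 states with every (state, symbol) defined. Accept strings end in {0,1,2}, Reject strings end in {3}; accept={0,1,2}.

states=4 start=0 accept={0,1,2} delta: 0a->1 0b->0 1a->0 1b->2 2a->3 2b->0 3a->0 3b->0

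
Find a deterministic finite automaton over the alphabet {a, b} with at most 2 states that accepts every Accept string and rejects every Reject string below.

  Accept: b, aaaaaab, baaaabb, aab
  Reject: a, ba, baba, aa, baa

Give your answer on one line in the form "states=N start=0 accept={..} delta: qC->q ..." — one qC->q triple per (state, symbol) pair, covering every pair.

State merging on the prefix tree: take the shortest (then alphabetical) example prefix whose next move is undefined and point that move at state 0, else 1, else 2, ...; a target is out if some Accept/Reject pair would then sit in one state with the same input left (inseparable). If every existing state is out, open a new one.
a: 0a undefined. 0a->0: ok.
b: 0b undefined. 0b->0: no, b/a meet in 0. Open state 1: 0b->1.
ba: 1a undefined. 1a->0: ok.
baaaabb: 1b undefined. 1b->0: no, baaaabb/a meet in 0. 1b->1: ok.
All examples now run through 2 states with every (state, symbol) defined. Accept strings end in {1}, Reject strings end in {0}; accept={1}.

states=2 start=0 accept={1} delta: 0a->0 0b->1 1a->0 1b->1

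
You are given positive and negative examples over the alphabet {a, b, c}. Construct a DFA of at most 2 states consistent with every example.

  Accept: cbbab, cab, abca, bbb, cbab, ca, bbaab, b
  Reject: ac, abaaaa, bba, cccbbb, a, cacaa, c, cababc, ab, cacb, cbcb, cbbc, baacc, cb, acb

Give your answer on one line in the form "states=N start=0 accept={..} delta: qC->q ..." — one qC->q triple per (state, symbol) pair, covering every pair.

states=2 start=0 accept={0} delta: 0a->1 0b->0 0c->1 1a->0 1b->1 1c->1

State merging on the prefix tree: take the shortest (then alphabetical) example prefix whose next move is undefined and point that move at state 0, else 1, else 2, ...; a target is out if some Accept/Reject pair would then sit in one state with the same input left (inseparable). If every existing state is out, open a new one.
a: 0a undefined. 0a->0: no, b/ab meet in 0 with "b" left. Open state 1: 0a->1.
b: 0b undefined. 0b->0: ok.
c: 0c undefined. 0c->0: no, cbbab/ab meet in 1 with "b" left. 0c->1: ok.
ab: 1b undefined. 1b->0: no, cbbab/ab meet in 0. 1b->1: ok.
ac: 1c undefined. 1c->0: no, abca/bba meet in 1. 1c->1: ok.
ca: 1a undefined. 1a->0: ok.
All examples now run through 2 states with every (state, symbol) defined. Accept strings end in {0}, Reject strings end in {1}; accept={0}.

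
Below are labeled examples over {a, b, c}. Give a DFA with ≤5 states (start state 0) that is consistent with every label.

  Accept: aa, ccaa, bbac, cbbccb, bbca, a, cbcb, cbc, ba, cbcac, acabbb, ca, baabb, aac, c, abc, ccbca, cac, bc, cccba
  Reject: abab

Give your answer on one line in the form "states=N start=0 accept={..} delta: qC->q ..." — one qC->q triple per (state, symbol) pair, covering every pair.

states=3 start=0 accept={0,2} delta: 0a->0 0b->1 0c->0 1a->0 1b->2 1c->2 2a->0 2b->0 2c->1

State merging on the prefix tree: take the shortest (then alphabetical) example prefix whose next move is undefined and point that move at state 0, else 1, else 2, ...; a target is out if some Accept/Reject pair would then sit in one state with the same input left (inseparable). If every existing state is out, open a new one.
a: 0a undefined. 0a->0: ok.
b: 0b undefined. 0b->0: no, aa/abab meet in 0. Open state 1: 0b->1.
c: 0c undefined. 0c->0: ok.
ba: 1a undefined. 1a->0: ok.
bb: 1b undefined. 1b->0: no, cbbccb/abab meet in 1. 1b->1: no, acabbb/abab meet in 1. Open state 2: 1b->2.
bc: 1c undefined. 1c->0: no, cbcb/abab meet in 1. 1c->1: no, cbc/abab meet in 1. 1c->2: ok.
bba: 2a undefined. 2a->0: ok.
bbc: 2c undefined. 2c->0: no, cbbccb/abab meet in 1. 2c->1: ok.
cbcb: 2b undefined. 2b->0: ok.
All examples now run through 3 states with every (state, symbol) defined. Accept strings end in {0,2}, Reject strings end in {1}; accept={0,2}.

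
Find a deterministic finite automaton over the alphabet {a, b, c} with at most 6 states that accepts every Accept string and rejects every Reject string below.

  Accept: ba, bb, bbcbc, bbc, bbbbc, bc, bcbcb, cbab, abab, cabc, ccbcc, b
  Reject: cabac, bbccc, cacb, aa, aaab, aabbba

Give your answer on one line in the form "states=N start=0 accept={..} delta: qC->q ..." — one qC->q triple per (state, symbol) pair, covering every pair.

State merging on the prefix tree: take the shortest (then alphabetical) example prefix whose next move is undefined and point that move at state 0, else 1, else 2, ...; a target is out if some Accept/Reject pair would then sit in one state with the same input left (inseparable). If every existing state is out, open a new one.
a: 0a undefined. 0a->0: no, b/aaab meet in 0 with "b" left. Open state 1: 0a->1.
b: 0b undefined. 0b->0: ok.
c: 0c undefined. 0c->0: no, bb/bbccc meet in 0. 0c->1: ok.
aa: 1a undefined. 1a->0: no, ba/aabbba meet in 1. 1a->1: no, ba/aa meet in 1. Open state 2: 1a->2.
ab: 1b undefined. 1b->0: ok.
cc: 1c undefined. 1c->0: no, ba/bbccc meet in 1. 1c->1: no, ba/bbccc meet in 1. 1c->2: ok.
aaa: 2a undefined. 2a->0: no, bb/aaab meet in 0. 2a->1: no, bb/aaab meet in 0. 2a->2: ok.
aab: 2b undefined. 2b->0: no, ba/aabbba meet in 1. 2b->1: no, ba/aaab meet in 1. 2b->2: no, cabc/cabac meet in 2 with "c" left. Open state 3: 2b->3.
cac: 2c undefined. 2c->0: no, bb/bbccc meet in 0. 2c->1: no, ba/bbccc meet in 1. 2c->2: ok.
aabb: 3b undefined. 3b->0: no, ba/aabbba meet in 1. 3b->1: no, ba/aabbba meet in 1. 3b->2: ok.
caba: 3a undefined. 3a->0: no, ba/cabac meet in 1. 3a->1: no, ba/aabbba meet in 1. 3a->2: ok.
cabc: 3c undefined. 3c->0: ok.
All examples now run through 4 states with every (state, symbol) defined. Accept strings end in {0,1}, Reject strings end in {2,3}; accept={0,1}.

states=4 start=0 accept={0,1} delta: 0a->1 0b->0 0c->1 1a->2 1b->0 1c->2 2a->2 2b->3 2c->2 3a->2 3b->2 3c->0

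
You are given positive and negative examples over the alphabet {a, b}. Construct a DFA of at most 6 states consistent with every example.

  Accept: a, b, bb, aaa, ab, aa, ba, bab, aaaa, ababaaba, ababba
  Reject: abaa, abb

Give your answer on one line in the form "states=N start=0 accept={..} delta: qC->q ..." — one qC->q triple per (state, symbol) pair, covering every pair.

states=4 start=0 accept={0,1,2} delta: 0a->1 0b->0 1a->0 1b->2 2a->3 2b->3 3a->3 3b->0

State merging on the prefix tree: take the shortest (then alphabetical) example prefix whose next move is undefined and point that move at state 0, else 1, else 2, ...; a target is out if some Accept/Reject pair would then sit in one state with the same input left (inseparable). If every existing state is out, open a new one.
a: 0a undefined. 0a->0: no, bb/abb meet in 0 with "bb" left. Open state 1: 0a->1.
b: 0b undefined. 0b->0: ok.
aa: 1a undefined. 1a->0: ok.
ab: 1b undefined. 1b->0: no, b/abaa meet in 0. 1b->1: no, a/abaa meet in 1. Open state 2: 1b->2.
aba: 2a undefined. 2a->0: no, a/abaa meet in 1. 2a->1: no, b/abaa meet in 0. 2a->2: no, ab/abaa meet in 2. Open state 3: 2a->3.
abb: 2b undefined. 2b->0: no, b/abb meet in 0. 2b->1: no, a/abb meet in 1. 2b->2: no, ab/abb meet in 2. 2b->3: ok.
abaa: 3a undefined. 3a->0: no, b/abaa meet in 0. 3a->1: no, a/abaa meet in 1. 3a->2: no, ab/abaa meet in 2. 3a->3: ok.
abab: 3b undefined. 3b->0: ok.
All examples now run through 4 states with every (state, symbol) defined. Accept strings end in {0,1,2}, Reject strings end in {3}; accept={0,1,2}.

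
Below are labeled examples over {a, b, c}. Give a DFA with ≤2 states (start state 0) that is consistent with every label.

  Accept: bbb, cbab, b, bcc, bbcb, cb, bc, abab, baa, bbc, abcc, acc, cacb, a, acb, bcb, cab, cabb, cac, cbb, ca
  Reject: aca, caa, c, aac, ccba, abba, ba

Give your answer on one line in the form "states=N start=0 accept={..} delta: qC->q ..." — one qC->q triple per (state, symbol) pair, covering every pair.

Fold the examples into a partial DFA from state 0: repeatedly fix the first undefined (state, symbol) met by the shortest-then-alphabetical prefix, trying targets in increasing order and rejecting any under which an Accept and a Reject string meet in one state with the same remainder; add a state when all current targets are rejected. Accepting states are where Accept strings end.
a: 0a undefined. 0a->0: no, ca/aca meet in 0 with "ca" left. Open state 1: 0a->1.
b: 0b undefined. 0b->0: no, bc/c meet in 0 with "c" left. 0b->1: ok.
c: 0c undefined. 0c->0: ok.
aa: 1a undefined. 1a->0: ok.
ab: 1b undefined. 1b->0: no, abab/caa meet in 0. 1b->1: ok.
ac: 1c undefined. 1c->0: no, bbb/aca meet in 1. 1c->1: ok.
All examples now run through 2 states with every (state, symbol) defined. Accept strings end in {1}, Reject strings end in {0}; accept={1}.

states=2 start=0 accept={1} delta: 0a->1 0b->1 0c->0 1a->0 1b->1 1c->1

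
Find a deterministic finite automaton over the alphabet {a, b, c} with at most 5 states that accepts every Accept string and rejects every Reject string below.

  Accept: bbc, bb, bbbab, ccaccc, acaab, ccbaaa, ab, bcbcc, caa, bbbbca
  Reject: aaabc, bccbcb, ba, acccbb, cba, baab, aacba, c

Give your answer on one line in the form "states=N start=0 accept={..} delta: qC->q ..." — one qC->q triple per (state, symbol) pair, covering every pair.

states=5 start=0 accept={1,3} delta: 0a->0 0b->1 0c->2 1a->2 1b->3 1c->2 2a->3 2b->0 2c->3 3a->1 3b->4 3c->1 4a->1 4b->0 4c->2

Grow the machine one transition at a time. Run the examples from 0; the earliest place one falls off (shortest prefix, ties alphabetical) gets sent to the lowest-numbered state that keeps every Accept/Reject pair distinguishable — a pair clashes when both reach the same state with identical unread suffix — and to a fresh state only if none does.
a: 0a undefined. 0a->0: ok.
b: 0b undefined. 0b->0: no, bbc/aaabc meet in 0 with "c" left. Open state 1: 0b->1.
c: 0c undefined. 0c->0: no, bb/acccbb meet in 1 with "b" left. 0c->1: no, acaab/baab meet in 1 with "aab" left. Open state 2: 0c->2.
ba: 1a undefined. 1a->0: no, ab/baab meet in 1. 1a->1: no, bb/baab meet in 1 with "b" left. 1a->2: ok.
bb: 1b undefined. 1b->0: no, bbc/ba meet in 2. 1b->1: no, bbc/aaabc meet in 1 with "c" left. 1b->2: no, bb/ba meet in 2. Open state 3: 1b->3.
bc: 1c undefined. 1c->0: no, bcbcc/ba meet in 2. 1c->1: no, ab/aaabc meet in 1. 1c->2: ok.
ca: 2a undefined. 2a->0: no, acaab/baab meet in 1. 2a->1: no, bb/baab meet in 3. 2a->2: no, acaab/baab meet in 2 with "b" left. 2a->3: ok.
cb: 2b undefined. 2b->0: ok.
cc: 2c undefined. 2c->0: no, ccaccc/aaabc meet in 2. 2c->1: no, ccaccc/acccbb meet in 1. 2c->2: no, ccbaaa/bccbcb meet in 0. 2c->3: ok.
bbb: 3b undefined. 3b->0: no, ccbaaa/bccbcb meet in 0. 3b->1: no, bbbab/bccbcb meet in 0. 3b->2: no, bbbab/aaabc meet in 2. 3b->3: no, bb/baab meet in 3. Open state 4: 3b->4.
bbc: 3c undefined. 3c->0: no, bbc/cba meet in 0. 3c->1: ok.
caa: 3a undefined. 3a->0: no, caa/cba meet in 0. 3a->1: ok.
bbba: 4a undefined. 4a->0: no, ccbaaa/cba meet in 0. 4a->1: ok.
bbbb: 4b undefined. 4b->0: ok.
bccbc: 4c undefined. 4c->0: no, bbc/bccbcb meet in 1. 4c->1: no, bb/bccbcb meet in 3. 4c->2: ok.
All examples now run through 5 states with every (state, symbol) defined. Accept strings end in {1,3}, Reject strings end in {0,2,4}; accept={1,3}.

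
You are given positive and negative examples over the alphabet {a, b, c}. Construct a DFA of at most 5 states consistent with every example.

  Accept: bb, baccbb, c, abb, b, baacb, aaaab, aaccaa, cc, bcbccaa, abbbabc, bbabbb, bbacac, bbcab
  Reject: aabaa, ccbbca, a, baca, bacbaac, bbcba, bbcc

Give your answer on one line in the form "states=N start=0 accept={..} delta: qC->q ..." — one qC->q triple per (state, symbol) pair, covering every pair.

states=5 start=0 accept={1,2} delta: 0a->0 0b->1 0c->1 1a->0 1b->2 1c->2 2a->2 2b->1 2c->3 3a->4 3b->0 3c->0 4a->1 4b->1 4c->1

Fold the examples into a partial DFA from state 0: repeatedly fix the first undefined (state, symbol) met by the shortest-then-alphabetical prefix, trying targets in increasing order and rejecting any under which an Accept and a Reject string meet in one state with the same remainder; add a state when all current targets are rejected. Accepting states are where Accept strings end.
a: 0a undefined. 0a->0: ok.
b: 0b undefined. 0b->0: no, bb/aabaa meet in 0. Open state 1: 0b->1.
c: 0c undefined. 0c->0: no, c/a meet in 0. 0c->1: ok.
ba: 1a undefined. 1a->0: ok.
bb: 1b undefined. 1b->0: no, bb/aabaa meet in 0. 1b->1: no, bb/bacbaac meet in 1. Open state 2: 1b->2.
bc: 1c undefined. 1c->0: no, aaccaa/aabaa meet in 0. 1c->1: no, aaccaa/aabaa meet in 0. 1c->2: ok.
bba: 2a undefined. 2a->0: no, c/bacbaac meet in 1. 2a->1: no, c/bacbaac meet in 1. 2a->2: ok.
bbc: 2c undefined. 2c->0: no, c/bbcc meet in 1. 2c->1: no, bb/bbcba meet in 2. 2c->2: no, bb/bacbaac meet in 2. Open state 3: 2c->3.
bcb: 2b undefined. 2b->0: no, bb/ccbbca meet in 2. 2b->1: ok.
bbca: 3a undefined. 3a->0: no, bcbccaa/aabaa meet in 0. 3a->1: no, c/ccbbca meet in 1. 3a->2: no, bb/ccbbca meet in 2. 3a->3: no, bcbccaa/ccbbca meet in 3. Open state 4: 3a->4.
bbcb: 3b undefined. 3b->0: ok.
bbcc: 3c undefined. 3c->0: ok.
bbcab: 4b undefined. 4b->0: no, bbcab/aabaa meet in 0. 4b->1: ok.
bbacac: 4c undefined. 4c->0: no, bbacac/aabaa meet in 0. 4c->1: ok.
bcbccaa: 4a undefined. 4a->0: no, bcbccaa/aabaa meet in 0. 4a->1: ok.
All examples now run through 5 states with every (state, symbol) defined. Accept strings end in {1,2}, Reject strings end in {0,3,4}; accept={1,2}.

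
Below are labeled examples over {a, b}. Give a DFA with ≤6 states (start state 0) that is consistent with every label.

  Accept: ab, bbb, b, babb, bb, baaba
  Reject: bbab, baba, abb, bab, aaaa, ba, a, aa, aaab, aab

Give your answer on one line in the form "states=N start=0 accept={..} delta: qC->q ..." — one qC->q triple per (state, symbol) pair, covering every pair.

Grow the machine one transition at a time. Run the examples from 0; the earliest place one falls off (shortest prefix, ties alphabetical) gets sent to the lowest-numbered state that keeps every Accept/Reject pair distinguishable — a pair clashes when both reach the same state with identical unread suffix — and to a fresh state only if none does.
a: 0a undefined. 0a->0: no, ab/aaab meet in 0 with "b" left. Open state 1: 0a->1.
b: 0b undefined. 0b->0: no, ab/bbab meet in 1 with "b" left. 0b->1: no, bbb/abb meet in 1 with "bb" left. Open state 2: 0b->2.
aa: 1a undefined. 1a->0: no, ab/aaab meet in 1 with "b" left. 1a->1: no, ab/aaab meet in 1 with "b" left. 1a->2: no, b/aa meet in 2. Open state 3: 1a->3.
ab: 1b undefined. 1b->0: no, b/abb meet in 2. 1b->1: no, ab/abb meet in 1. 1b->2: no, bb/abb meet in 2 with "b" left. 1b->3: no, ab/aa meet in 3. Open state 4: 1b->4.
ba: 2a undefined. 2a->0: no, b/bab meet in 2. 2a->1: no, ab/bab meet in 4. 2a->2: no, b/ba meet in 2. 2a->3: ok.
bb: 2b undefined. 2b->0: no, ab/bbab meet in 4. 2b->1: no, bb/a meet in 1. 2b->2: ok.
aaa: 3a undefined. 3a->0: no, bbb/aaab meet in 2. 3a->1: no, ab/aaab meet in 4. 3a->2: no, bbb/aaab meet in 2. 3a->3: no, baaba/baba meet in 3 with "ba" left. 3a->4: ok.
aab: 3b undefined. 3b->0: ok.
abb: 4b undefined. 4b->0: no, baaba/baba meet in 1. 4b->1: no, baaba/ba meet in 3. 4b->2: no, bbb/abb meet in 2. 4b->3: ok.
aaaa: 4a undefined. 4a->0: ok.
All examples now run through 5 states with every (state, symbol) defined. Accept strings end in {2,4}, Reject strings end in {0,1,3}; accept={2,4}.

states=5 start=0 accept={2,4} delta: 0a->1 0b->2 1a->3 1b->4 2a->3 2b->2 3a->4 3b->0 4a->0 4b->3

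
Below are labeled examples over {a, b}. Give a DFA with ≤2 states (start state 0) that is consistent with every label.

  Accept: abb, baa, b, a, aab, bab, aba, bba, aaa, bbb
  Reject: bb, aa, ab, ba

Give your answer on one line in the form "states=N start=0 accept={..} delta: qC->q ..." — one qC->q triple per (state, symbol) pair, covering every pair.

states=2 start=0 accept={1} delta: 0a->1 0b->1 1a->0 1b->0

Fold the examples into a partial DFA from state 0: repeatedly fix the first undefined (state, symbol) met by the shortest-then-alphabetical prefix, trying targets in increasing order and rejecting any under which an Accept and a Reject string meet in one state with the same remainder; add a state when all current targets are rejected. Accepting states are where Accept strings end.
a: 0a undefined. 0a->0: no, abb/bb meet in 0 with "bb" left. Open state 1: 0a->1.
b: 0b undefined. 0b->0: no, baa/aa meet in 1 with "a" left. 0b->1: ok.
aa: 1a undefined. 1a->0: ok.
ab: 1b undefined. 1b->0: ok.
All examples now run through 2 states with every (state, symbol) defined. Accept strings end in {1}, Reject strings end in {0}; accept={1}.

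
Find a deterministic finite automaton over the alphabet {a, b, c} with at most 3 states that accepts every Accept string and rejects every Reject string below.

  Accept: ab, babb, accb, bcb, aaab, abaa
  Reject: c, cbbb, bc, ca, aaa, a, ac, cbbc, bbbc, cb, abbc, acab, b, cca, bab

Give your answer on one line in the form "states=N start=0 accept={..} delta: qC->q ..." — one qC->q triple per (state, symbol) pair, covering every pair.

Fold the examples into a partial DFA from state 0: repeatedly fix the first undefined (state, symbol) met by the shortest-then-alphabetical prefix, trying targets in increasing order and rejecting any under which an Accept and a Reject string meet in one state with the same remainder; add a state when all current targets are rejected. Accepting states are where Accept strings end.
a: 0a undefined. 0a->0: no, ab/b meet in 0 with "b" left. Open state 1: 0a->1.
b: 0b undefined. 0b->0: no, ab/bab meet in 1 with "b" left. 0b->1: ok.
c: 0c undefined. 0c->0: ok.
aa: 1a undefined. 1a->0: ok.
ab: 1b undefined. 1b->0: no, ab/c meet in 0. 1b->1: no, ab/cbbb meet in 1. Open state 2: 1b->2.
ac: 1c undefined. 1c->0: no, ab/acab meet in 2. 1c->1: ok.
aba: 2a undefined. 2a->0: no, abaa/bc meet in 1. 2a->1: no, abaa/c meet in 0. 2a->2: ok.
abb: 2b undefined. 2b->0: ok.
cbbc: 2c undefined. 2c->0: ok.
All examples now run through 3 states with every (state, symbol) defined. Accept strings end in {2}, Reject strings end in {0,1}; accept={2}.

states=3 start=0 accept={2} delta: 0a->1 0b->1 0c->0 1a->0 1b->2 1c->1 2a->2 2b->0 2c->0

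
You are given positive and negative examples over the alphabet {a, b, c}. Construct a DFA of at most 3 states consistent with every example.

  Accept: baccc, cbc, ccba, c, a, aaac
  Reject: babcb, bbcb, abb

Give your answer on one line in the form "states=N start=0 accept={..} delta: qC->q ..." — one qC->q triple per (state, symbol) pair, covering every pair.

Grow the machine one transition at a time. Run the examples from 0; the earliest place one falls off (shortest prefix, ties alphabetical) gets sent to the lowest-numbered state that keeps every Accept/Reject pair distinguishable — a pair clashes when both reach the same state with identical unread suffix — and to a fresh state only if none does.
a: 0a undefined. 0a->0: ok.
b: 0b undefined. 0b->0: no, a/abb meet in 0. Open state 1: 0b->1.
c: 0c undefined. 0c->0: ok.
ba: 1a undefined. 1a->0: ok.
bb: 1b undefined. 1b->0: no, baccc/abb meet in 0. 1b->1: ok.
bbc: 1c undefined. 1c->0: ok.
All examples now run through 2 states with every (state, symbol) defined. Accept strings end in {0}, Reject strings end in {1}; accept={0}.

states=2 start=0 accept={0} delta: 0a->0 0b->1 0c->0 1a->0 1b->1 1c->0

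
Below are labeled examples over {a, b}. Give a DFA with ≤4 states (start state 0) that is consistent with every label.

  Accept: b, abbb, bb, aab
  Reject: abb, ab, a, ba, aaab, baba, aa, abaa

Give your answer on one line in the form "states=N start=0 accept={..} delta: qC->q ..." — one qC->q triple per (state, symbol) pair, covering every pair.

states=4 start=0 accept={0} delta: 0a->1 0b->0 1a->2 1b->3 2a->1 2b->0 3a->1 3b->2

State merging on the prefix tree: take the shortest (then alphabetical) example prefix whose next move is undefined and point that move at state 0, else 1, else 2, ...; a target is out if some Accept/Reject pair would then sit in one state with the same input left (inseparable). If every existing state is out, open a new one.
a: 0a undefined. 0a->0: no, b/ab meet in 0 with "b" left. Open state 1: 0a->1.
b: 0b undefined. 0b->0: ok.
aa: 1a undefined. 1a->0: no, b/aa meet in 0. 1a->1: no, aab/ab meet in 1 with "b" left. Open state 2: 1a->2.
ab: 1b undefined. 1b->0: no, b/abb meet in 0. 1b->1: no, abbb/abb meet in 1. 1b->2: no, aab/abb meet in 2 with "b" left. Open state 3: 1b->3.
aaa: 2a undefined. 2a->0: no, b/aaab meet in 0. 2a->1: ok.
aab: 2b undefined. 2b->0: ok.
aba: 3a undefined. 3a->0: no, b/baba meet in 0. 3a->1: ok.
abb: 3b undefined. 3b->0: no, b/abb meet in 0. 3b->1: no, abbb/ab meet in 3. 3b->2: ok.
All examples now run through 4 states with every (state, symbol) defined. Accept strings end in {0}, Reject strings end in {1,2,3}; accept={0}.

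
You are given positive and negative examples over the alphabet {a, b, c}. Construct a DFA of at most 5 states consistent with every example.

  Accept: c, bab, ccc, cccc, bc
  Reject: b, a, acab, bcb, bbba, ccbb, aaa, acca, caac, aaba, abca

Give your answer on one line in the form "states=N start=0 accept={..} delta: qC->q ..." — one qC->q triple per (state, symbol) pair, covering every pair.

states=4 start=0 accept={2} delta: 0a->0 0b->1 0c->2 1a->1 1b->2 1c->2 2a->3 2b->0 2c->2 3a->3 3b->0 3c->0

Fold the examples into a partial DFA from state 0: repeatedly fix the first undefined (state, symbol) met by the shortest-then-alphabetical prefix, trying targets in increasing order and rejecting any under which an Accept and a Reject string meet in one state with the same remainder; add a state when all current targets are rejected. Accepting states are where Accept strings end.
a: 0a undefined. 0a->0: ok.
b: 0b undefined. 0b->0: no, bab/b meet in 0. Open state 1: 0b->1.
c: 0c undefined. 0c->0: no, c/a meet in 0. 0c->1: no, c/b meet in 1. Open state 2: 0c->2.
ba: 1a undefined. 1a->0: no, bab/b meet in 1. 1a->1: ok.
bb: 1b undefined. 1b->0: no, bab/a meet in 0. 1b->1: no, bab/b meet in 1. 1b->2: ok.
bc: 1c undefined. 1c->0: no, bc/a meet in 0. 1c->1: no, c/bcb meet in 2. 1c->2: ok.
ca: 2a undefined. 2a->0: no, c/caac meet in 2. 2a->1: no, c/acab meet in 2. 2a->2: no, c/abca meet in 2. Open state 3: 2a->3.
cc: 2c undefined. 2c->0: no, c/ccbb meet in 2. 2c->1: no, cccc/b meet in 1. 2c->2: ok.
bbb: 2b undefined. 2b->0: ok.
caa: 3a undefined. 3a->0: no, c/caac meet in 2. 3a->1: no, c/caac meet in 2. 3a->2: no, c/caac meet in 2. 3a->3: ok.
acab: 3b undefined. 3b->0: ok.
caac: 3c undefined. 3c->0: ok.
All examples now run through 4 states with every (state, symbol) defined. Accept strings end in {2}, Reject strings end in {0,1,3}; accept={2}.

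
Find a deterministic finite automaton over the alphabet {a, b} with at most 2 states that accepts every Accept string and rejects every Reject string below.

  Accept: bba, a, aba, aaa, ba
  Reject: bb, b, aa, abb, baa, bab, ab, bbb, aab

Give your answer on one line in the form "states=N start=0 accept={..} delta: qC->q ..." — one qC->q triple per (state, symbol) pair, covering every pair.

Grow the machine one transition at a time. Run the examples from 0; the earliest place one falls off (shortest prefix, ties alphabetical) gets sent to the lowest-numbered state that keeps every Accept/Reject pair distinguishable — a pair clashes when both reach the same state with identical unread suffix — and to a fresh state only if none does.
a: 0a undefined. 0a->0: no, a/aa meet in 0. Open state 1: 0a->1.
b: 0b undefined. 0b->0: ok.
aa: 1a undefined. 1a->0: ok.
ab: 1b undefined. 1b->0: ok.
All examples now run through 2 states with every (state, symbol) defined. Accept strings end in {1}, Reject strings end in {0}; accept={1}.

states=2 start=0 accept={1} delta: 0a->1 0b->0 1a->0 1b->0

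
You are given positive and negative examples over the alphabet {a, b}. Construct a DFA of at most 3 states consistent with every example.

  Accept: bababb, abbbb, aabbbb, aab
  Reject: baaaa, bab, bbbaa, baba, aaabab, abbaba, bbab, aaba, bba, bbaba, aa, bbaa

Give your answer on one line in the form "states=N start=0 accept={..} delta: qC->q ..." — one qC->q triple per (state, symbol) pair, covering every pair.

State merging on the prefix tree: take the shortest (then alphabetical) example prefix whose next move is undefined and point that move at state 0, else 1, else 2, ...; a target is out if some Accept/Reject pair would then sit in one state with the same input left (inseparable). If every existing state is out, open a new one.
a: 0a undefined. 0a->0: ok.
b: 0b undefined. 0b->0: no, bababb/baaaa meet in 0. Open state 1: 0b->1.
ba: 1a undefined. 1a->0: no, aab/bab meet in 1. 1a->1: no, aab/baaaa meet in 1. Open state 2: 1a->2.
bb: 1b undefined. 1b->0: no, abbbb/bba meet in 0. 1b->1: ok.
baa: 2a undefined. 2a->0: ok.
bab: 2b undefined. 2b->0: ok.
All examples now run through 3 states with every (state, symbol) defined. Accept strings end in {1}, Reject strings end in {0,2}; accept={1}.

states=3 start=0 accept={1} delta: 0a->0 0b->1 1a->2 1b->1 2a->0 2b->0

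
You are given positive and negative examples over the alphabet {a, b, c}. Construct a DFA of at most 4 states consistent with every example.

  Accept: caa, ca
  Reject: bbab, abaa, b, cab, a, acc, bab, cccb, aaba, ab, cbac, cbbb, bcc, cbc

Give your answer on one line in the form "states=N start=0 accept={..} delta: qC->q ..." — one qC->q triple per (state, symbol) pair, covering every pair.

states=3 start=0 accept={1} delta: 0a->0 0b->0 0c->1 1a->1 1b->2 1c->0 2a->1 2b->0 2c->0

State merging on the prefix tree: take the shortest (then alphabetical) example prefix whose next move is undefined and point that move at state 0, else 1, else 2, ...; a target is out if some Accept/Reject pair would then sit in one state with the same input left (inseparable). If every existing state is out, open a new one.
a: 0a undefined. 0a->0: ok.
b: 0b undefined. 0b->0: ok.
c: 0c undefined. 0c->0: no, caa/bbab meet in 0. Open state 1: 0c->1.
ca: 1a undefined. 1a->0: no, caa/bbab meet in 0. 1a->1: ok.
cb: 1b undefined. 1b->0: no, caa/cbac meet in 1. 1b->1: no, caa/cab meet in 1. Open state 2: 1b->2.
cc: 1c undefined. 1c->0: ok.
cba: 2a undefined. 2a->0: no, caa/cbac meet in 1. 2a->1: ok.
cbb: 2b undefined. 2b->0: ok.
cbc: 2c undefined. 2c->0: ok.
All examples now run through 3 states with every (state, symbol) defined. Accept strings end in {1}, Reject strings end in {0,2}; accept={1}.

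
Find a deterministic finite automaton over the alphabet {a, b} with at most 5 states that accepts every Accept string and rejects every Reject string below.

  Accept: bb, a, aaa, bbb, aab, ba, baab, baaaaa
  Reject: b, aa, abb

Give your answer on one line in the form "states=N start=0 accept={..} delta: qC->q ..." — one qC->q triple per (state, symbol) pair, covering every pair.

states=3 start=0 accept={0,1} delta: 0a->1 0b->2 1a->2 1b->0 2a->0 2b->1

Fold the examples into a partial DFA from state 0: repeatedly fix the first undefined (state, symbol) met by the shortest-then-alphabetical prefix, trying targets in increasing order and rejecting any under which an Accept and a Reject string meet in one state with the same remainder; add a state when all current targets are rejected. Accepting states are where Accept strings end.
a: 0a undefined. 0a->0: no, bb/abb meet in 0 with "bb" left. Open state 1: 0a->1.
b: 0b undefined. 0b->0: no, bb/b meet in 0. 0b->1: no, a/b meet in 1. Open state 2: 0b->2.
aa: 1a undefined. 1a->0: no, aab/b meet in 2. 1a->1: no, a/aa meet in 1. 1a->2: ok.
ab: 1b undefined. 1b->0: ok.
ba: 2a undefined. 2a->0: ok.
bb: 2b undefined. 2b->0: no, bbb/b meet in 2. 2b->1: ok.
All examples now run through 3 states with every (state, symbol) defined. Accept strings end in {0,1}, Reject strings end in {2}; accept={0,1}.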